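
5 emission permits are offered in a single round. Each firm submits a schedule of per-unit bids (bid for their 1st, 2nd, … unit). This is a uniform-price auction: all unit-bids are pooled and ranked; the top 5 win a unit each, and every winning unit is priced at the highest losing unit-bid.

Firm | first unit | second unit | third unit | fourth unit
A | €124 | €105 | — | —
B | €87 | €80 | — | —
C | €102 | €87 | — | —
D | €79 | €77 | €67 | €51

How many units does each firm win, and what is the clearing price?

Pooled unit-bids ranked (top 5): 124 (A-1), 105 (A-2), 102 (C-1), 87 (B-1), 87 (C-2)
Highest rejected unit-bid = €80.
Allocation: A 2, B 1, C 2.

A 2, B 1, C 2; clearing price €80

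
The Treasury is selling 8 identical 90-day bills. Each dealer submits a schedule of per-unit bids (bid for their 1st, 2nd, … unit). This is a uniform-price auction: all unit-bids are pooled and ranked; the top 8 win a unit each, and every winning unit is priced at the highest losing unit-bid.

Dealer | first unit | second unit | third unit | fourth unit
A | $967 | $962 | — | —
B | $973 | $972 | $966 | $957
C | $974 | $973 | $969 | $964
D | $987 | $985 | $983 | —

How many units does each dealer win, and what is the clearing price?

B 2, C 3, D 3; clearing price $967

Merging the schedules and taking the best 8: 987 (D-1), 985 (D-2), 983 (D-3), 974 (C-1), 973 (B-1), 973 (C-2), 972 (B-2), 969 (C-3)
First bid not allocated: $967.
Allocation: B 2, C 3, D 3.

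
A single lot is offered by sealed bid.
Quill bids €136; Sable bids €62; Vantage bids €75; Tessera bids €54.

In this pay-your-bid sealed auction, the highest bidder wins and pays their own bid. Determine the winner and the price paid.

Bids ranked: 136 (Quill) > 75 (Vantage) > 62 (Sable) > 54 (Tessera)
Quill is highest → pays own bid, €136.

Quill pays €136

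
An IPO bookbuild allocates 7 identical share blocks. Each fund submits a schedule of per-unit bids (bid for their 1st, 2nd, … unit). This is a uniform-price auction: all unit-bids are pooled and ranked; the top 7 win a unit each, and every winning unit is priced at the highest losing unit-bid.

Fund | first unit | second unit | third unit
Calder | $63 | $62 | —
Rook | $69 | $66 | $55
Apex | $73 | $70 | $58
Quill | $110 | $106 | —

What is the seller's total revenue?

Merging the schedules and taking the best 7: 110 (Quill-1), 106 (Quill-2), 73 (Apex-1), 70 (Apex-2), 69 (Rook-1), 66 (Rook-2), 63 (Calder-1)
First bid not allocated: $62.
Allocation: Apex 2, Calder 1, Quill 2, Rook 2. Every unit priced at $62.
Revenue = 7 × 62 = $434.

Total revenue: $434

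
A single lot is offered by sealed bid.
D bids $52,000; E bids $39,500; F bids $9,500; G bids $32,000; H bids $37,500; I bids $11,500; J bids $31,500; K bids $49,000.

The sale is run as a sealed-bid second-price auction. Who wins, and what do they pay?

Sorting bids: 52,000 (D) > 49,000 (K) > 39,500 (E) > 37,500 (H) > 32,000 (G) > 31,500 (J) > …
Second-price: D pays K's bid of $49,000.

D pays $49,000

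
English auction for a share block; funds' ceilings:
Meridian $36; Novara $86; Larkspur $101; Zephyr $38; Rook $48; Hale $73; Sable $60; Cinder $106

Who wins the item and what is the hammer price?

Limits ranked: 106 (Cinder) > 101 (Larkspur) > 86 (Novara) > 73 (Hale) > 60 (Sable) > 48 (Rook) > …
Once the price passes $101, only Cinder is left; the hammer falls at Larkspur's limit of $101.

Cinder wins at $101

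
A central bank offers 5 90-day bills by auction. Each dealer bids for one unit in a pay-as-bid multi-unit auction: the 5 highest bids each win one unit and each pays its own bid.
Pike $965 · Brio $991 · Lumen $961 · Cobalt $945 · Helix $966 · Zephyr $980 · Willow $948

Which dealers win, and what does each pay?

Brio $991, Zephyr $980, Helix $966, Pike $965, Lumen $961

Sorting: 991 (Brio), 980 (Zephyr), 966 (Helix), 965 (Pike), 961 (Lumen), 948 (Willow), 945 (Cobalt)
Winners (5 units): Brio, Zephyr, Helix, Pike, Lumen.
Each winner pays its own bid: Brio $991, Zephyr $980, Helix $966, Pike $965, Lumen $961.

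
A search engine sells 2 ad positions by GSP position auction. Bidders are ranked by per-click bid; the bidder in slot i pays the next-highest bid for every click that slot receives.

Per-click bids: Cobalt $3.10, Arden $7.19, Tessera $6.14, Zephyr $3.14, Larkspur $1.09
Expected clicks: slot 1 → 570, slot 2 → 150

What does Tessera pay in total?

Tessera pays $471.00

Per-click bids in order: $7.19 (Arden) > $6.14 (Tessera) > $3.14 (Zephyr) > …
Tessera holds slot 2 → pays next bid $3.14 × 150 clicks = $471.00.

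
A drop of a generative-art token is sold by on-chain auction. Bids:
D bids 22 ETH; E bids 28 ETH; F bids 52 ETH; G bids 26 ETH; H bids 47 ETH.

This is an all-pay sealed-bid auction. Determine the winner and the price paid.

F pays 52 ETH

Rule: the highest bidder wins the item, but every bidder pays their own bid.
Bids in order: 52 (F) > 47 (H) > 28 (E) > 26 (G) > 22 (D)
F is highest and takes the item; every bidder forfeits their bid.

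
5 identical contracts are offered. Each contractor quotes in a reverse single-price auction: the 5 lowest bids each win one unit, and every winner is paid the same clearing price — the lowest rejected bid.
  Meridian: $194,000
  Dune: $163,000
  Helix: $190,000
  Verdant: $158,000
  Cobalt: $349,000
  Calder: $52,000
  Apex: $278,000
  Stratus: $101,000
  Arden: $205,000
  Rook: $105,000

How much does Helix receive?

Helix is paid $0

Bids ranked low→high: 52,000 (Calder), 101,000 (Stratus), 105,000 (Rook), 158,000 (Verdant), 163,000 (Dune), 190,000 (Helix), 194,000 (Meridian), …
Lowest 5: Calder, Stratus, Rook, Verdant, Dune.
Lowest unsuccessful bid: $190,000 → clearing price.
Helix does not win → is paid $0.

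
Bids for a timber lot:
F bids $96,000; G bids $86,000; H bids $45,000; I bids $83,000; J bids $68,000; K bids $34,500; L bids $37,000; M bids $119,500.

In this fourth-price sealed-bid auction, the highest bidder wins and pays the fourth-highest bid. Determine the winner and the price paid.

M pays $83,000

Fourth-price sealed-bid auction: the highest bidder wins and pays the fourth-highest bid.
Bids in order: 119,500 (M) > 96,000 (F) > 86,000 (G) > 83,000 (I) > 68,000 (J) > 45,000 (H) > …
M wins; payment is bid #4 in the ranking = $83,000.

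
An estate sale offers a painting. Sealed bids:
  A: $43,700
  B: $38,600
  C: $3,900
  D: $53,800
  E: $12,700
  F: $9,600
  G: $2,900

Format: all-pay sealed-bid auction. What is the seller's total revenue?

Rule: the highest bidder wins the item, but every bidder pays their own bid.
Bids in order: 53,800 (D) > 43,700 (A) > 38,600 (B) > 12,700 (E) > 9,600 (F) > 3,900 (C) > …
Every bidder forfeits their bid regardless of winning.
Revenue = 43,700 + 38,600 + 3,900 + 53,800 + 12,700 + 9,600 + 2,900 = $165,200.

Total revenue: $165,200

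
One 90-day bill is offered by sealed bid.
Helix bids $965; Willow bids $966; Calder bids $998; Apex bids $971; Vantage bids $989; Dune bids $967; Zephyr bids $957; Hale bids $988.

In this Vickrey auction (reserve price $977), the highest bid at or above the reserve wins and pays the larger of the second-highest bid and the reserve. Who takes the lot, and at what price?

Calder pays $989

Bids in order: 998 (Calder) > 989 (Vantage) > 988 (Hale) > 971 (Apex) > 967 (Dune) > 966 (Willow) > …
Calder has the top bid at or above the reserve ($998).
Second-highest bid $989 exceeds the reserve $977 → payment $989.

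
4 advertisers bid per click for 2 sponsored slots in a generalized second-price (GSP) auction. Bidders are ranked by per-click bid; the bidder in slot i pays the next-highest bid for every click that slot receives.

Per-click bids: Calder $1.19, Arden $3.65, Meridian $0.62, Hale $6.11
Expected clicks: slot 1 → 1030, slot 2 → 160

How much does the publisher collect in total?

Total revenue: $3949.90

Per-click bids in order: $6.11 (Hale) > $3.65 (Arden) > $1.19 (Calder) > …
Slot 1: Hale pays $3.65 × 1030 = $3759.50
Slot 2: Arden pays $1.19 × 160 = $190.40
Total = $3949.90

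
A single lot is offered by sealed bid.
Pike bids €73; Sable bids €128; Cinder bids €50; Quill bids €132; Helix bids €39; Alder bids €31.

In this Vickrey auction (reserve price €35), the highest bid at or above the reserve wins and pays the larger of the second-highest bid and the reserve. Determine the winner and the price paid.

Quill pays €128

Rule: the highest bid at or above the reserve wins and pays the larger of the second-highest bid and the reserve.
Bids ranked: 132 (Quill) > 128 (Sable) > 73 (Pike) > 50 (Cinder) > 39 (Helix) > 31 (Alder)
Highest eligible bid: Quill at €132.
Second-highest bid €128 exceeds the reserve €35 → payment €128.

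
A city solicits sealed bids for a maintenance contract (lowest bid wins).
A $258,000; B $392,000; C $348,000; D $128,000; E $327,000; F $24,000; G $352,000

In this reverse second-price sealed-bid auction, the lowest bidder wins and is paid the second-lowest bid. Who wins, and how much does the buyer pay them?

F is paid $128,000

Bids ranked: 24,000 (F) < 128,000 (D) < 258,000 (A) < 327,000 (E) < 348,000 (C) < 352,000 (G) < …
F wins with the lowest bid; price is set by the runner-up at $128,000.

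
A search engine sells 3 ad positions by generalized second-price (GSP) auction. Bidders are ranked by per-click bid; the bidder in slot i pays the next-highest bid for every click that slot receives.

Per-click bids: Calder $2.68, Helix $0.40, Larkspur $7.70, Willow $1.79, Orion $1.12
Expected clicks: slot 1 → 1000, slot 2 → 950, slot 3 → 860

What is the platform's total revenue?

Total revenue: $5343.70

Ranked by bid: $7.70 (Larkspur) > $2.68 (Calder) > $1.79 (Willow) > $1.12 (Orion) > …
Slot 1: Larkspur pays $2.68 × 1000 = $2680.00
Slot 2: Calder pays $1.79 × 950 = $1700.50
Slot 3: Willow pays $1.12 × 860 = $963.20
Total = $5343.70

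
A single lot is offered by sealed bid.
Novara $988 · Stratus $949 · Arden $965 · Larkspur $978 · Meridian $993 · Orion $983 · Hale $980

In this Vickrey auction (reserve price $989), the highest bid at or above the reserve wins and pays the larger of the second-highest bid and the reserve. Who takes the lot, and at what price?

Meridian pays $989

Rule: the highest bid at or above the reserve wins and pays the larger of the second-highest bid and the reserve.
Bids in order: 993 (Meridian) > 988 (Novara) > 983 (Orion) > 980 (Hale) > 978 (Larkspur) > 965 (Arden) > …
Meridian has the top bid at or above the reserve ($993).
max(second-highest $988, reserve $989) = $989.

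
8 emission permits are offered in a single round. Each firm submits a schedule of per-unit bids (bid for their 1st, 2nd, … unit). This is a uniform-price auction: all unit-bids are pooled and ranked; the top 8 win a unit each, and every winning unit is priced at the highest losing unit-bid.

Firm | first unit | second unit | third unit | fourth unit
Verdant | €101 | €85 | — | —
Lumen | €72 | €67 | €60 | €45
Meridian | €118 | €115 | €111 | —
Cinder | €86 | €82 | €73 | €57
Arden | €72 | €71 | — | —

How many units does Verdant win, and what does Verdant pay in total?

Verdant: 2 units, pays €144

Merging the schedules and taking the best 8: 118 (Meridian-1), 115 (Meridian-2), 111 (Meridian-3), 101 (Verdant-1), 86 (Cinder-1), 85 (Verdant-2), 82 (Cinder-2), 73 (Cinder-3)
The (k+1)-th unit-bid is €72.
Verdant wins 2 unit(s) at €72 each.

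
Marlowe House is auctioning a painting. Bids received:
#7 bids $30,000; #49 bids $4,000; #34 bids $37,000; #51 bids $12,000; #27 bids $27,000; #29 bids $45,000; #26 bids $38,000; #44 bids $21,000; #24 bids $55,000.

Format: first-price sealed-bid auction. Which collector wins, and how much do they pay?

#24 pays $55,000

Sorting bids: 55,000 (#24) > 45,000 (#29) > 38,000 (#26) > 37,000 (#34) > 30,000 (#7) > 27,000 (#27) > …
#24 has the highest bid and pays exactly that: $55,000.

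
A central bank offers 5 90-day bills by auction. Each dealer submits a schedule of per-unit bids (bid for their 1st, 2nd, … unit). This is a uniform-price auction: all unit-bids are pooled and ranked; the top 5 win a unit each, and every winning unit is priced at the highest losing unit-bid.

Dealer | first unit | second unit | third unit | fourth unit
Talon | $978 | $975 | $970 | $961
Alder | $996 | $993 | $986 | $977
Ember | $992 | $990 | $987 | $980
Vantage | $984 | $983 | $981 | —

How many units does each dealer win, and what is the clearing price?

All unit-bids, highest first — top 5: 996 (Alder-1), 993 (Alder-2), 992 (Ember-1), 990 (Ember-2), 987 (Ember-3)
First bid not allocated: $986.
Allocation: Alder 2, Ember 3.

Alder 2, Ember 3; clearing price $986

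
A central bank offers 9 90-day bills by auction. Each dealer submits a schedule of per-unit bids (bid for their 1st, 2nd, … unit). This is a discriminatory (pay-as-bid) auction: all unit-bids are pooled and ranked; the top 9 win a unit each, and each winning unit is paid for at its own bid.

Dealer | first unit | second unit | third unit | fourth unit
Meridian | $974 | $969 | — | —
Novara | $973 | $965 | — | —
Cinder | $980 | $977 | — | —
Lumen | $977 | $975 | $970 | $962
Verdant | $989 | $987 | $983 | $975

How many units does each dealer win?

All unit-bids, highest first — top 9: 989 (Verdant-1), 987 (Verdant-2), 983 (Verdant-3), 980 (Cinder-1), 977 (Cinder-2), 977 (Lumen-1), 975 (Lumen-2), 975 (Verdant-4), 974 (Meridian-1)
Next rejected bid: $973 (not a price — pay-as-bid).
Allocation: Cinder 2, Lumen 2, Meridian 1, Verdant 4.

Cinder 2, Lumen 2, Meridian 1, Verdant 4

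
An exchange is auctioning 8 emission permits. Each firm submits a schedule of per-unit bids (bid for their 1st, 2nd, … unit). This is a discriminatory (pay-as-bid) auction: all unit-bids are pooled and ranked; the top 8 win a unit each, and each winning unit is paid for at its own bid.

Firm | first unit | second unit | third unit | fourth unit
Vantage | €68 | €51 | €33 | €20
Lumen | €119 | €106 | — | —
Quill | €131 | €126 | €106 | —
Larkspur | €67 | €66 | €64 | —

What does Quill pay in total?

Pooled unit-bids ranked (top 8): 131 (Quill-1), 126 (Quill-2), 119 (Lumen-1), 106 (Lumen-2), 106 (Quill-3), 68 (Vantage-1), 67 (Larkspur-1), 66 (Larkspur-2)
Next rejected bid: €64 (not a price — pay-as-bid).
Quill's winning unit-bids: 131 + 126 + 106 = €363.

Quill pays €363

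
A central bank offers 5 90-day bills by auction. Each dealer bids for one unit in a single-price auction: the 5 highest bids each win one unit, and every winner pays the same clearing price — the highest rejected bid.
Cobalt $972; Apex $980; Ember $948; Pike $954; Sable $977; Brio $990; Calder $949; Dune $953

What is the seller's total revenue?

Total revenue: $4,765

Sorting: 990 (Brio), 980 (Apex), 977 (Sable), 972 (Cobalt), 954 (Pike), 953 (Dune), 949 (Calder), …
Top 5: Brio, Apex, Sable, Cobalt, Pike.
First losing bid is Dune's $953, which sets the uniform price.
Total revenue = 5 × $953 = $4,765.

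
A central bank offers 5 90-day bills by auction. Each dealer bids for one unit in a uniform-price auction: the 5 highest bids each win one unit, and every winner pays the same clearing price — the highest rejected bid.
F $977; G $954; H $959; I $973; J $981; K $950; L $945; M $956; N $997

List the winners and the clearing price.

N, J, F, I, H; each pays $956

Sorting: 997 (N), 981 (J), 977 (F), 973 (I), 959 (H), 956 (M), 954 (G), …
Top 5: N, J, F, I, H.
First losing bid is M's $956, which sets the uniform price.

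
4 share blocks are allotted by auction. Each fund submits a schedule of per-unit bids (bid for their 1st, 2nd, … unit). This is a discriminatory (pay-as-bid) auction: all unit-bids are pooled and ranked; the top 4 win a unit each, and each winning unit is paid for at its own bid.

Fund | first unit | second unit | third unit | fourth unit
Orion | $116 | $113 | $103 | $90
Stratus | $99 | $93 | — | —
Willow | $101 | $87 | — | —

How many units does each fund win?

Orion 3, Willow 1

All unit-bids, highest first — top 4: 116 (Orion-1), 113 (Orion-2), 103 (Orion-3), 101 (Willow-1)
Next rejected bid: $99 (not a price — pay-as-bid).
Allocation: Orion 3, Willow 1.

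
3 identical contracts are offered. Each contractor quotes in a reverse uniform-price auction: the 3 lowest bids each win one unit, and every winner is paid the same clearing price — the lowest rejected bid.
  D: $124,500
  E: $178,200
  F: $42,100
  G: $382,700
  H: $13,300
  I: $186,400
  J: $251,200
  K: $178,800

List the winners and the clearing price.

H, F, D; each is paid $178,200

Ordering the bids: 13,300 (H), 42,100 (F), 124,500 (D), 178,200 (E), 178,800 (K), …
Lowest 3: H, F, D.
Lowest unsuccessful bid: $178,200 → clearing price.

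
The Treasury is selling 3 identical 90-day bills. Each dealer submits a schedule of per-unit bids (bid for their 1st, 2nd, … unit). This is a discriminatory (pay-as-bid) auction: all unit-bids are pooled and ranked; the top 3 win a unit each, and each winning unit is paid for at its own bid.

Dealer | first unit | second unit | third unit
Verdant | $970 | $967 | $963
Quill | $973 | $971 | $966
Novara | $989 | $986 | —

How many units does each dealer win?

Novara 2, Quill 1

Pooled unit-bids ranked (top 3): 989 (Novara-1), 986 (Novara-2), 973 (Quill-1)
Next rejected bid: $971 (not a price — pay-as-bid).
Allocation: Novara 2, Quill 1.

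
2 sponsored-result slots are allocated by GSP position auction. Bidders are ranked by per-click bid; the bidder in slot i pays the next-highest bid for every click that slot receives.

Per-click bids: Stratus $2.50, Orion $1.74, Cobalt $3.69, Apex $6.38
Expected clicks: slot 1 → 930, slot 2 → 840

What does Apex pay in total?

Ranked by bid: $6.38 (Apex) > $3.69 (Cobalt) > $2.50 (Stratus) > …
Apex holds slot 1 → pays next bid $3.69 × 930 clicks = $3431.70.

Apex pays $3431.70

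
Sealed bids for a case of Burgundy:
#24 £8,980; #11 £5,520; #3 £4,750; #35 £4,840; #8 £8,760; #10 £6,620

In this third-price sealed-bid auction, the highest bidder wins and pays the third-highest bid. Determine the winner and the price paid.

Bids in order: 8,980 (#24) > 8,760 (#8) > 6,620 (#10) > 5,520 (#11) > 4,840 (#35) > 4,750 (#3)
#24 wins; payment is bid #3 in the ranking = £6,620.

#24 pays £6,620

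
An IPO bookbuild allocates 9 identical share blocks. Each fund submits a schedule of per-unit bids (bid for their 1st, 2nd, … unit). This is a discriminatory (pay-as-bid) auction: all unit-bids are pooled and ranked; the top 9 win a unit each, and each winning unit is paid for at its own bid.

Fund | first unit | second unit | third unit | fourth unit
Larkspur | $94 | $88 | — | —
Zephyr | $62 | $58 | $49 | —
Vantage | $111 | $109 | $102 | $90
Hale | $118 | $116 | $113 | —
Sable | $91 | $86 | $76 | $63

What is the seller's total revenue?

Total revenue: $944

Pooled unit-bids ranked (top 9): 118 (Hale-1), 116 (Hale-2), 113 (Hale-3), 111 (Vantage-1), 109 (Vantage-2), 102 (Vantage-3), 94 (Larkspur-1), 91 (Sable-1), 90 (Vantage-4)
Next rejected bid: $88 (not a price — pay-as-bid).
Each winning unit pays its own bid.
Revenue = 118 + 116 + 113 + 111 + 109 + 102 + 94 + 91 + 90 = $944.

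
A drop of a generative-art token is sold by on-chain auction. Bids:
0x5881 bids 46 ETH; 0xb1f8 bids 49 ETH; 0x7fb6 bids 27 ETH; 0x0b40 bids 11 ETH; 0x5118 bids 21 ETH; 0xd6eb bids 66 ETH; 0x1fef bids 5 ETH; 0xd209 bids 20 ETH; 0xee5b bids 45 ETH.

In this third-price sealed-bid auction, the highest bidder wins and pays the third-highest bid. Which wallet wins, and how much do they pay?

Third-price sealed-bid auction: the highest bidder wins and pays the third-highest bid.
Sorting bids: 66 (0xd6eb) > 49 (0xb1f8) > 46 (0x5881) > 45 (0xee5b) > 27 (0x7fb6) > 21 (0x5118) > …
0xd6eb is highest; pays the third-highest bid, 46 ETH.

0xd6eb pays 46 ETH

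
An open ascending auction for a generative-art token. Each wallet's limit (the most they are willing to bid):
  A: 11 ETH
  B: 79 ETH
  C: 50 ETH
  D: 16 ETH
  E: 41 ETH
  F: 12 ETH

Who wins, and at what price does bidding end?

B wins at 50 ETH

Rule: the price rises until one bidder remains; the winner pays the price at which the last rival dropped out.
Limits ranked: 79 (B) > 50 (C) > 41 (E) > 16 (D) > 12 (F) > 11 (A)
Once the price passes 50 ETH, only B is left; the hammer falls at C's limit of 50 ETH.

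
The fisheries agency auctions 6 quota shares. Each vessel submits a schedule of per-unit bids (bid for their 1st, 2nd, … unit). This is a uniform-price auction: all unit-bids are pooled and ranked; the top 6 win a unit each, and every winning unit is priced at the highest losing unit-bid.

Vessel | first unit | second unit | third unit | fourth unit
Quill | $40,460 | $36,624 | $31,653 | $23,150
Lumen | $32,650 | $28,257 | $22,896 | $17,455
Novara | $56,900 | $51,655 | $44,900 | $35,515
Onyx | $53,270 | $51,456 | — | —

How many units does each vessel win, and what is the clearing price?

Novara 3, Onyx 2, Quill 1; clearing price $36,624

All unit-bids, highest first — top 6: 56,900 (Novara-1), 53,270 (Onyx-1), 51,655 (Novara-2), 51,456 (Onyx-2), 44,900 (Novara-3), 40,460 (Quill-1)
Highest rejected unit-bid = $36,624.
Allocation: Novara 3, Onyx 2, Quill 1.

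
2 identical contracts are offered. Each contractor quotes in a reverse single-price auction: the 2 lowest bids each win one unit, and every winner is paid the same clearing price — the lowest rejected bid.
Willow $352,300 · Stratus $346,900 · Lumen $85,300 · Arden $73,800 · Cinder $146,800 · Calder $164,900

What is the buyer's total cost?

Sorting: 73,800 (Arden), 85,300 (Lumen), 146,800 (Cinder), 164,900 (Calder), …
Winners (2 units): Arden, Lumen.
Clearing price = lowest rejected bid = $146,800.
Total cost = 2 × $146,800 = $293,600.

Total cost: $293,600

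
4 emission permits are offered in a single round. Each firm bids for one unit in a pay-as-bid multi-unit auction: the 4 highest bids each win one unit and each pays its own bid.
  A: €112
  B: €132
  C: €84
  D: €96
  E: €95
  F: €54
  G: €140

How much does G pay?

G pays €140

Sorting: 140 (G), 132 (B), 112 (A), 96 (D), 95 (E), 84 (C), …
The 4 highest are G, B, A, D.
G wins → own bid €140.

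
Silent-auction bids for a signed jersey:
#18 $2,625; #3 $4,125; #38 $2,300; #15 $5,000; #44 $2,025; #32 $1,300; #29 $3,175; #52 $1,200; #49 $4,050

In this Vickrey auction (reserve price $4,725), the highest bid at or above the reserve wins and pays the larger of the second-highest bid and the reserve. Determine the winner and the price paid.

Vickrey auction (reserve price $4,725): the highest bid at or above the reserve wins and pays the larger of the second-highest bid and the reserve.
Bids ranked: 5,000 (#15) > 4,125 (#3) > 4,050 (#49) > 3,175 (#29) > 2,625 (#18) > 2,300 (#38) > …
Highest eligible bid: #15 at $5,000.
Second-highest bid $4,125 is below the reserve $4,725, so the reserve binds → payment $4,725.

#15 pays $4,725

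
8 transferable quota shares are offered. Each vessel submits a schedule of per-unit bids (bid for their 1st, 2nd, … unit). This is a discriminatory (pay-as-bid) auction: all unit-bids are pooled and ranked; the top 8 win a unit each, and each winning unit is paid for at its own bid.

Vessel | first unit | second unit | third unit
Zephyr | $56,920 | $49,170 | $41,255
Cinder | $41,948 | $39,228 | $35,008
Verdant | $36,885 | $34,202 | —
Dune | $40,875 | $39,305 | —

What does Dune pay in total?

Pooled unit-bids ranked (top 8): 56,920 (Zephyr-1), 49,170 (Zephyr-2), 41,948 (Cinder-1), 41,255 (Zephyr-3), 40,875 (Dune-1), 39,305 (Dune-2), 39,228 (Cinder-2), 36,885 (Verdant-1)
Next rejected bid: $35,008 (not a price — pay-as-bid).
Dune's winning unit-bids: 40,875 + 39,305 = $80,180.

Dune pays $80,180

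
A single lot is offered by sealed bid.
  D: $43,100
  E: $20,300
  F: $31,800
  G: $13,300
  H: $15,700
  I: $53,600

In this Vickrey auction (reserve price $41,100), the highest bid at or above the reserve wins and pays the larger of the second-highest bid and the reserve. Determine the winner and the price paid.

Bids in order: 53,600 (I) > 43,100 (D) > 31,800 (F) > 20,300 (E) > 15,700 (H) > 13,300 (G)
I has the top bid at or above the reserve ($53,600).
Second-highest bid $43,100 exceeds the reserve $41,100 → payment $43,100.

I pays $43,100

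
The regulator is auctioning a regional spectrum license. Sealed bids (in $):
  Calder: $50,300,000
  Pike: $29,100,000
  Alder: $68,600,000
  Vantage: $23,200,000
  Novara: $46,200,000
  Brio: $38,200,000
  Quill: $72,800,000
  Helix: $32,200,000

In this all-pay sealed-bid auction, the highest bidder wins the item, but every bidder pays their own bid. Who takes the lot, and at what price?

Quill pays $72,800,000

Rule: the highest bidder wins the item, but every bidder pays their own bid.
Bids in order: 72,800,000 (Quill) > 68,600,000 (Alder) > 50,300,000 (Calder) > 46,200,000 (Novara) > 38,200,000 (Brio) > 32,200,000 (Helix) > …
Quill wins with the top bid; all bids are sunk regardless.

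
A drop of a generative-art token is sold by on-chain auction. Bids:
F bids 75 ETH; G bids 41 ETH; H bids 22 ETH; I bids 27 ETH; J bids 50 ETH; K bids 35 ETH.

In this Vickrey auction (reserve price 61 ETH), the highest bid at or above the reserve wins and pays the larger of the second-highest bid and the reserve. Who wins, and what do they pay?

Vickrey auction (reserve price 61 ETH): the highest bid at or above the reserve wins and pays the larger of the second-highest bid and the reserve.
Bids in order: 75 (F) > 50 (J) > 41 (G) > 35 (K) > 27 (I) > 22 (H)
F has the top bid at or above the reserve (75 ETH).
max(second-highest 50 ETH, reserve 61 ETH) = 61 ETH.

F pays 61 ETH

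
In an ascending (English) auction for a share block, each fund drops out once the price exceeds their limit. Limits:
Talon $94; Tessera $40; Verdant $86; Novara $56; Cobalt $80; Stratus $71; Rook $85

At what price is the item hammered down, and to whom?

Talon wins at $86

Sorting limits: 94 (Talon) > 86 (Verdant) > 85 (Rook) > 80 (Cobalt) > 71 (Stratus) > 56 (Novara) > …
Once the price passes $86, only Talon is left; the hammer falls at Verdant's limit of $86.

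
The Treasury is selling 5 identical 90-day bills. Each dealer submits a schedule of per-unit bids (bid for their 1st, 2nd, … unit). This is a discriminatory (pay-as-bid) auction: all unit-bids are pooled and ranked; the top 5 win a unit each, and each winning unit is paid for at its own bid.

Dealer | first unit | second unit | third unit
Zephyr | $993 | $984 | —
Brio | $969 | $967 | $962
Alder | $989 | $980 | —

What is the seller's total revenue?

Total revenue: $4,915

Pooled unit-bids ranked (top 5): 993 (Zephyr-1), 989 (Alder-1), 984 (Zephyr-2), 980 (Alder-2), 969 (Brio-1)
Next rejected bid: $967 (not a price — pay-as-bid).
Each winning unit pays its own bid.
Revenue = 993 + 989 + 984 + 980 + 969 = $4,915.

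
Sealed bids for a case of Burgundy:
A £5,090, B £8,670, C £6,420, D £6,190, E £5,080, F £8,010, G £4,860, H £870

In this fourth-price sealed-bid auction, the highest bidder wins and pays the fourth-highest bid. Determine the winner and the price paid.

Rule: the highest bidder wins and pays the fourth-highest bid.
Bids in order: 8,670 (B) > 8,010 (F) > 6,420 (C) > 6,190 (D) > 5,090 (A) > 5,080 (E) > …
B is highest; pays the fourth-highest bid, £6,190.

B pays £6,190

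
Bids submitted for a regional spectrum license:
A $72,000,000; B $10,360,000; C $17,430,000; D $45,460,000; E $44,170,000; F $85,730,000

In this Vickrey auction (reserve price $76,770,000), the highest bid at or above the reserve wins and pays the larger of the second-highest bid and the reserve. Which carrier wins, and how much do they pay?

Bids ranked: 85,730,000 (F) > 72,000,000 (A) > 45,460,000 (D) > 44,170,000 (E) > 17,430,000 (C) > 10,360,000 (B)
F has the top bid at or above the reserve ($85,730,000).
Second-highest bid $72,000,000 is below the reserve $76,770,000, so the reserve binds → payment $76,770,000.

F pays $76,770,000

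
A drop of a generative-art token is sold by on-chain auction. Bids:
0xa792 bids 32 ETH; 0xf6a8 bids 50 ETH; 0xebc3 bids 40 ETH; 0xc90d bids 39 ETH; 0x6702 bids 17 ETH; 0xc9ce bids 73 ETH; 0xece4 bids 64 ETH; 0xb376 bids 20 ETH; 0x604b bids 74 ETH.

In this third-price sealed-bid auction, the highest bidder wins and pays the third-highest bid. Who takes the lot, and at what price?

0x604b pays 64 ETH

Bids in order: 74 (0x604b) > 73 (0xc9ce) > 64 (0xece4) > 50 (0xf6a8) > 40 (0xebc3) > 39 (0xc90d) > …
0x604b wins; payment is bid #3 in the ranking = 64 ETH.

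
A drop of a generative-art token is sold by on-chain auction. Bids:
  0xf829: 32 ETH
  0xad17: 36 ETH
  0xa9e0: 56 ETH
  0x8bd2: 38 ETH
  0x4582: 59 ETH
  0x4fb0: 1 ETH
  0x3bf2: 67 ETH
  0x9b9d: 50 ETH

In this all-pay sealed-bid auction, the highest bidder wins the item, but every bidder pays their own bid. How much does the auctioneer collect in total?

Sorting bids: 67 (0x3bf2) > 59 (0x4582) > 56 (0xa9e0) > 50 (0x9b9d) > 38 (0x8bd2) > 36 (0xad17) > …
0x3bf2 wins with the top bid; all bids are sunk regardless.
Every bidder forfeits their bid regardless of winning.
Revenue = 32 + 36 + 56 + 38 + 59 + 1 + 67 + 50 = 339 ETH.

Total revenue: 339 ETH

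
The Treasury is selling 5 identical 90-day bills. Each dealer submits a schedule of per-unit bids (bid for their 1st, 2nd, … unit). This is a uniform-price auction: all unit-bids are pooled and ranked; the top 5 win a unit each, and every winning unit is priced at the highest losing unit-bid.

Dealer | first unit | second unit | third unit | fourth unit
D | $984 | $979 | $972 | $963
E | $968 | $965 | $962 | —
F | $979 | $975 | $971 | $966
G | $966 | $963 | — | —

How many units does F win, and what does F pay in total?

Merging the schedules and taking the best 5: 984 (D-1), 979 (D-2), 979 (F-1), 975 (F-2), 972 (D-3)
Highest rejected unit-bid = $971.
F wins 2 unit(s) at $971 each.

F: 2 units, pays $1,942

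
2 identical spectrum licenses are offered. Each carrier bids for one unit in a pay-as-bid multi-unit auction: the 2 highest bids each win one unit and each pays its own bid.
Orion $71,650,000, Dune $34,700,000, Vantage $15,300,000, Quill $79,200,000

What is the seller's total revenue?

Total revenue: $150,850,000

Bids ranked high→low: 79,200,000 (Quill), 71,650,000 (Orion), 34,700,000 (Dune), 15,300,000 (Vantage)
Winners (2 units): Quill, Orion.
Total revenue = 79,200,000 + 71,650,000 = $150,850,000.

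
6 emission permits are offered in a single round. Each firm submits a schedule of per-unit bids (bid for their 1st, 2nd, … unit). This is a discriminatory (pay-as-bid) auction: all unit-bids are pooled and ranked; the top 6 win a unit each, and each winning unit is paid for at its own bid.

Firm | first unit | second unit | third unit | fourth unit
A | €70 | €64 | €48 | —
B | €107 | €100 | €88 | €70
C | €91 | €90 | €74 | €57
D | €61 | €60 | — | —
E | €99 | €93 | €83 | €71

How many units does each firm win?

B 2, C 2, E 2

Merging the schedules and taking the best 6: 107 (B-1), 100 (B-2), 99 (E-1), 93 (E-2), 91 (C-1), 90 (C-2)
Next rejected bid: €88 (not a price — pay-as-bid).
Allocation: B 2, C 2, E 2.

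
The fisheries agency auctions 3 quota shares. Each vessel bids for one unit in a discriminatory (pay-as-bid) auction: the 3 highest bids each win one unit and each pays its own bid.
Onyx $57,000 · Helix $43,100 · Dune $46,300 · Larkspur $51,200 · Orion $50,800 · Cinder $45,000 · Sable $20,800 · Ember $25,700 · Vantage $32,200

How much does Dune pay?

Dune pays $0

Sorting: 57,000 (Onyx), 51,200 (Larkspur), 50,800 (Orion), 46,300 (Dune), 45,000 (Cinder), …
The 3 highest are Onyx, Larkspur, Orion.
Dune does not win → $0.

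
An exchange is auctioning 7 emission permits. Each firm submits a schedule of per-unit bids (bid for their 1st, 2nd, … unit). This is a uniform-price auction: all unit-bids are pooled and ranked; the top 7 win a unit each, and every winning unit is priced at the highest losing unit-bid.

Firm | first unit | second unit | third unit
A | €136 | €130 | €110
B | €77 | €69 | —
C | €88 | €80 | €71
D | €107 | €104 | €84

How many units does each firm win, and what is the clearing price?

A 3, C 1, D 3; clearing price €80

Merging the schedules and taking the best 7: 136 (A-1), 130 (A-2), 110 (A-3), 107 (D-1), 104 (D-2), 88 (C-1), 84 (D-3)
First bid not allocated: €80.
Allocation: A 3, C 1, D 3.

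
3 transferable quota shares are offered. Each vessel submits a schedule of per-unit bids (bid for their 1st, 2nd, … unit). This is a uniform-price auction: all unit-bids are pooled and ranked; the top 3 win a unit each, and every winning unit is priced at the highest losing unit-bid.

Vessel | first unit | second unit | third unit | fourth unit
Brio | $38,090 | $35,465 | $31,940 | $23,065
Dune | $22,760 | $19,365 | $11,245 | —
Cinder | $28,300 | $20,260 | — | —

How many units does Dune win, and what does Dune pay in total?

Pooled unit-bids ranked (top 3): 38,090 (Brio-1), 35,465 (Brio-2), 31,940 (Brio-3)
Highest rejected unit-bid = $28,300.
Dune wins 0 unit(s) at $28,300 each.

Dune: 0 units, pays $0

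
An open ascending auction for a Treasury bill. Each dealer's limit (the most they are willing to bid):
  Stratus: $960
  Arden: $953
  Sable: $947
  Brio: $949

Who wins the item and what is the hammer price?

Stratus wins at $953

Limits ranked: 960 (Stratus) > 953 (Arden) > 949 (Brio) > 947 (Sable)
Once the price passes $953, only Stratus is left; the hammer falls at Arden's limit of $953.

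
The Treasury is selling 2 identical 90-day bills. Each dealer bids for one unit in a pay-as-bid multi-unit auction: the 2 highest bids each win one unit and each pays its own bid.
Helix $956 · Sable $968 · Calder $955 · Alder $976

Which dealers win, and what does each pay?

Bids ranked high→low: 976 (Alder), 968 (Sable), 956 (Helix), 955 (Calder)
Top 2: Alder, Sable.
Each winner pays its own bid: Alder $976, Sable $968.

Alder $976, Sable $968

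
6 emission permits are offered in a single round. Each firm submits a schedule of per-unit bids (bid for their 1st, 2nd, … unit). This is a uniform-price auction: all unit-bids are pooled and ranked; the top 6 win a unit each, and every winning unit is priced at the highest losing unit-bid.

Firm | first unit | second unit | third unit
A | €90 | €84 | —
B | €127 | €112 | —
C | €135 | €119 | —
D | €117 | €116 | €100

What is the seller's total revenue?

Total revenue: €600

Pooled unit-bids ranked (top 6): 135 (C-1), 127 (B-1), 119 (C-2), 117 (D-1), 116 (D-2), 112 (B-2)
Highest rejected unit-bid = €100.
Allocation: B 2, C 2, D 2. Every unit priced at €100.
Revenue = 6 × 100 = €600.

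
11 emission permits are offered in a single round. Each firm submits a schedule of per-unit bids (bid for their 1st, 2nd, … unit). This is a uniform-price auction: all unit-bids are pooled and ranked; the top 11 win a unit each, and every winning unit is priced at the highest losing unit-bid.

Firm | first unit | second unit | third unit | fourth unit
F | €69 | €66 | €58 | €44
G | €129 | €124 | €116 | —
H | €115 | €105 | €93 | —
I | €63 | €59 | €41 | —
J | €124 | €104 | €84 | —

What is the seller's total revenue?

All unit-bids, highest first — top 11: 129 (G-1), 124 (G-2), 124 (J-1), 116 (G-3), 115 (H-1), 105 (H-2), 104 (J-2), 93 (H-3), 84 (J-3), 69 (F-1), 66 (F-2)
Highest rejected unit-bid = €63.
Allocation: F 2, G 3, H 3, J 3. Every unit priced at €63.
Revenue = 11 × 63 = €693.

Total revenue: €693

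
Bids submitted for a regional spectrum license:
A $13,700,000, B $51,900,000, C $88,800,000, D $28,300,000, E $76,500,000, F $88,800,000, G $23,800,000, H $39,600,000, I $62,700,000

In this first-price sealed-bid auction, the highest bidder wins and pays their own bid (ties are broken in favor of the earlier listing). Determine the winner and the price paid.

C pays $88,800,000

First-price sealed-bid auction: the highest bidder wins and pays their own bid.
Sorting bids: 88,800,000 (C) > 88,800,000 (F) > 76,500,000 (E) > 62,700,000 (I) > 51,900,000 (B) > 39,600,000 (H) > …
C and F tie at $88,800,000; tie-break gives it to C.
C has the highest bid and pays exactly that: $88,800,000.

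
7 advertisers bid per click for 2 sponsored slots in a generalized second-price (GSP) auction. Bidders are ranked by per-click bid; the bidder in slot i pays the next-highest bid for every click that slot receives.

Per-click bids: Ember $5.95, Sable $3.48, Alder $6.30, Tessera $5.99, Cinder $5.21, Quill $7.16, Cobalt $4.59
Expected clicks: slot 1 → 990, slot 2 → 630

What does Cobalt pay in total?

Cobalt pays $0.00

Sorting advertisers: $7.16 (Quill) > $6.30 (Alder) > $5.99 (Tessera) > …
Cobalt ranks below slot 2 → no slot, pays nothing.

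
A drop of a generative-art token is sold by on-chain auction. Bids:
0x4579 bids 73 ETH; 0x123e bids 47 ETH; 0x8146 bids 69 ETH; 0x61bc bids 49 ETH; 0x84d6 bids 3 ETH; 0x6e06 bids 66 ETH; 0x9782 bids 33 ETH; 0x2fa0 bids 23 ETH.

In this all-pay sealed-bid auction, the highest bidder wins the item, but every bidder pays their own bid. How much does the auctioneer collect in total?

Total revenue: 363 ETH

Rule: the highest bidder wins the item, but every bidder pays their own bid.
Sorting bids: 73 (0x4579) > 69 (0x8146) > 66 (0x6e06) > 49 (0x61bc) > 47 (0x123e) > 33 (0x9782) > …
Every bidder forfeits their bid regardless of winning.
Revenue = 73 + 47 + 69 + 49 + 3 + 66 + 33 + 23 = 363 ETH.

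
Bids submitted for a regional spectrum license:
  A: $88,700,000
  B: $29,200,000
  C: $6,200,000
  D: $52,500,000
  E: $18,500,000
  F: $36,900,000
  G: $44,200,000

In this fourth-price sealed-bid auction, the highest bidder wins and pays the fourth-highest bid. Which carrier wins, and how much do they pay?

A pays $36,900,000

Bids ranked: 88,700,000 (A) > 52,500,000 (D) > 44,200,000 (G) > 36,900,000 (F) > 29,200,000 (B) > 18,500,000 (E) > …
A wins; payment is bid #4 in the ranking = $36,900,000.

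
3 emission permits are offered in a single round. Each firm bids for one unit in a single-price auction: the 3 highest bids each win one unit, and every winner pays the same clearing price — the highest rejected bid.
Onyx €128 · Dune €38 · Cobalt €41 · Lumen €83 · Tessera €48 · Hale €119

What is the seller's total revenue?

Sorting: 128 (Onyx), 119 (Hale), 83 (Lumen), 48 (Tessera), 41 (Cobalt), …
Winners (3 units): Onyx, Hale, Lumen.
Clearing price = highest rejected bid = €48.
Total revenue = 3 × €48 = €144.

Total revenue: €144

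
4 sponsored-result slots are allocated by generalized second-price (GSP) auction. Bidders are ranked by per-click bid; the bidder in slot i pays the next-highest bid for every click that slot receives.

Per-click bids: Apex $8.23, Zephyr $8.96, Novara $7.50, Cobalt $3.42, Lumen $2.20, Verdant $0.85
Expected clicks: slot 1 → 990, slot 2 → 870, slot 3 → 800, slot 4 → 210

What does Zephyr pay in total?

Per-click bids in order: $8.96 (Zephyr) > $8.23 (Apex) > $7.50 (Novara) > $3.42 (Cobalt) > $2.20 (Lumen) > …
Zephyr holds slot 1 → pays next bid $8.23 × 990 clicks = $8147.70.

Zephyr pays $8147.70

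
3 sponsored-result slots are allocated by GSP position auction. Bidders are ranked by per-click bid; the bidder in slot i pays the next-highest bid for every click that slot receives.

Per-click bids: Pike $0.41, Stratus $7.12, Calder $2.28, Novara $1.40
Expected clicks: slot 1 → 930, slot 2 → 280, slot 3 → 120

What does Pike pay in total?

Pike pays $0.00

Per-click bids in order: $7.12 (Stratus) > $2.28 (Calder) > $1.40 (Novara) > $0.41 (Pike)
Pike ranks below slot 3 → no slot, pays nothing.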